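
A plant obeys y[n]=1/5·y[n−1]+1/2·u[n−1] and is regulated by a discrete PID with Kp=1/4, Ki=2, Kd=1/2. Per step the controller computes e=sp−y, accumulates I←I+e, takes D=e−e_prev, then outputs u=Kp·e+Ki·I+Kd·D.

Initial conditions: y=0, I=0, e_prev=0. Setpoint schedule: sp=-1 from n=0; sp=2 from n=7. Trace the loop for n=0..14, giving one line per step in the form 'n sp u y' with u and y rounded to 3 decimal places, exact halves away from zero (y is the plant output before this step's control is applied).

0 -1 -2.750 0.000
1 -1 -0.469 -1.375
2 -1 -2.787 -0.509
3 -1 -0.624 -1.495
4 -1 -2.558 -0.611
5 -1 -0.721 -1.401
6 -1 -2.405 -0.641
7 2 7.404 -1.331
8 2 -0.888 3.436
9 2 7.403 0.243
10 2 -0.324 3.750
11 2 6.625 0.588
12 2 0.052 3.430
13 2 6.087 0.712
14 2 0.501 3.186

(exact arithmetic carried between steps; '≈' marks a value shown rounded to 6 d.p. or computed from one; I and e_prev carry over from the previous line; the table rounds u and y to 3 d.p., halves away from zero)
n=0: y=0, sp=-1, e=sp−y=-1; I=-1, D=e−e_prev=-1; u=1/4·(-1)+2·(-1)+1/2·(-1)=-2.75; next y=1/5·0+1/2·(-2.75)=-1.375
n=1: y=-1.375, sp=-1, e=sp−y=0.375; I=-0.625, D=e−e_prev=1.375; u=1/4·0.375+2·(-0.625)+1/2·1.375=-0.46875; next y=1/5·(-1.375)+1/2·(-0.46875)=-0.509375
n=2: y=-0.509375, sp=-1, e=sp−y=-0.490625; I=-1.115625, D=e−e_prev=-0.865625; u=1/4·(-0.490625)+2·(-1.115625)+1/2·(-0.865625)≈-2.786719; next y=1/5·(-0.509375)+1/2·(-2.786719)≈-1.495234
n=3: y≈-1.495234, sp=-1, e=sp−y≈0.495234; I≈-0.620391, D=e−e_prev≈0.985859; u=1/4·0.495234+2·(-0.620391)+1/2·0.985859≈-0.624043; next y=1/5·(-1.495234)+1/2·(-0.624043)≈-0.611068
n=4: y≈-0.611068, sp=-1, e=sp−y≈-0.388932; I≈-1.009322, D=e−e_prev≈-0.884166; u=1/4·(-0.388932)+2·(-1.009322)+1/2·(-0.884166)≈-2.557960; next y=1/5·(-0.611068)+1/2·(-2.557960)≈-1.401194
n=5: y≈-1.401194, sp=-1, e=sp−y≈0.401194; I≈-0.608128, D=e−e_prev≈0.790126; u=1/4·0.401194+2·(-0.608128)+1/2·0.790126≈-0.720895; next y=1/5·(-1.401194)+1/2·(-0.720895)≈-0.640687
n=6: y≈-0.640687, sp=-1, e=sp−y≈-0.359313; I≈-0.967442, D=e−e_prev≈-0.760507; u=1/4·(-0.359313)+2·(-0.967442)+1/2·(-0.760507)≈-2.404966; next y=1/5·(-0.640687)+1/2·(-2.404966)≈-1.330620
n=7: y≈-1.330620, sp=2, e=sp−y≈3.330620; I≈2.363178, D=e−e_prev≈3.689934; u=1/4·3.330620+2·2.363178+1/2·3.689934≈7.403979; next y=1/5·(-1.330620)+1/2·7.403979≈3.435865
n=8: y≈3.435865, sp=2, e=sp−y≈-1.435865; I≈0.927313, D=e−e_prev≈-4.766485; u=1/4·(-1.435865)+2·0.927313+1/2·(-4.766485)≈-0.887583; next y=1/5·3.435865+1/2·(-0.887583)≈0.243382
n=9: y≈0.243382, sp=2, e=sp−y≈1.756618; I≈2.683931, D=e−e_prev≈3.192484; u=1/4·1.756618+2·2.683931+1/2·3.192484≈7.403259; next y=1/5·0.243382+1/2·7.403259≈3.750306
n=10: y≈3.750306, sp=2, e=sp−y≈-1.750306; I≈0.933625, D=e−e_prev≈-3.506924; u=1/4·(-1.750306)+2·0.933625+1/2·(-3.506924)≈-0.323788; next y=1/5·3.750306+1/2·(-0.323788)≈0.588167
n=11: y≈0.588167, sp=2, e=sp−y≈1.411833; I≈2.345458, D=e−e_prev≈3.162139; u=1/4·1.411833+2·2.345458+1/2·3.162139≈6.624944; next y=1/5·0.588167+1/2·6.624944≈3.430105
n=12: y≈3.430105, sp=2, e=sp−y≈-1.430105; I≈0.915353, D=e−e_prev≈-2.841938; u=1/4·(-1.430105)+2·0.915353+1/2·(-2.841938)≈0.052210; next y=1/5·3.430105+1/2·0.052210≈0.712126
n=13: y≈0.712126, sp=2, e=sp−y≈1.287874; I≈2.203227, D=e−e_prev≈2.717979; u=1/4·1.287874+2·2.203227+1/2·2.717979≈6.087411; next y=1/5·0.712126+1/2·6.087411≈3.186131
n=14: y≈3.186131, sp=2, e=sp−y≈-1.186131; I≈1.017096, D=e−e_prev≈-2.474005; u=1/4·(-1.186131)+2·1.017096+1/2·(-2.474005)≈0.500656; next y=1/5·3.186131+1/2·0.500656≈0.887554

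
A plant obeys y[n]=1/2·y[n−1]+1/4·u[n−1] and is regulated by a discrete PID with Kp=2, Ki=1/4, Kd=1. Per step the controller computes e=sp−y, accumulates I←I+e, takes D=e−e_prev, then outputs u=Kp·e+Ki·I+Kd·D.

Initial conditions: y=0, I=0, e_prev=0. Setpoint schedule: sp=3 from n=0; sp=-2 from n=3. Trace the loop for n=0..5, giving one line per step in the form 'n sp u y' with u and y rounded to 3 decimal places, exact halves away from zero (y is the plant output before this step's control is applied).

(exact arithmetic carried between steps; '≈' marks a value shown rounded to 6 d.p. or computed from one; I and e_prev carry over from the previous line; the table rounds u and y to 3 d.p., halves away from zero)
n=0: y=0, sp=3, e=sp−y=3; I=3, D=e−e_prev=3; u=2·3+1/4·3+1·3=9.75; next y=1/2·0+1/4·9.75=2.4375
n=1: y=2.4375, sp=3, e=sp−y=0.5625; I=3.5625, D=e−e_prev=-2.4375; u=2·0.5625+1/4·3.5625+1·(-2.4375)=-0.421875; next y=1/2·2.4375+1/4·(-0.421875)≈1.113281
n=2: y≈1.113281, sp=3, e=sp−y≈1.886719; I≈5.449219, D=e−e_prev≈1.324219; u=2·1.886719+1/4·5.449219+1·1.324219≈6.459961; next y=1/2·1.113281+1/4·6.459961≈2.171631
n=3: y≈2.171631, sp=-2, e=sp−y≈-4.171631; I≈1.277588, D=e−e_prev≈-6.058350; u=2·(-4.171631)+1/4·1.277588+1·(-6.058350)≈-14.082214; next y=1/2·2.171631+1/4·(-14.082214)≈-2.434738
n=4: y≈-2.434738, sp=-2, e=sp−y≈0.434738; I≈1.712326, D=e−e_prev≈4.606369; u=2·0.434738+1/4·1.712326+1·4.606369≈5.903927; next y=1/2·(-2.434738)+1/4·5.903927≈0.258613
n=5: y≈0.258613, sp=-2, e=sp−y≈-2.258613; I≈-0.546287, D=e−e_prev≈-2.693351; u=2·(-2.258613)+1/4·(-0.546287)+1·(-2.693351)≈-7.347148; next y=1/2·0.258613+1/4·(-7.347148)≈-1.707481

0 3 9.750 0.000
1 3 -0.422 2.438
2 3 6.460 1.113
3 -2 -14.082 2.172
4 -2 5.904 -2.435
5 -2 -7.347 0.259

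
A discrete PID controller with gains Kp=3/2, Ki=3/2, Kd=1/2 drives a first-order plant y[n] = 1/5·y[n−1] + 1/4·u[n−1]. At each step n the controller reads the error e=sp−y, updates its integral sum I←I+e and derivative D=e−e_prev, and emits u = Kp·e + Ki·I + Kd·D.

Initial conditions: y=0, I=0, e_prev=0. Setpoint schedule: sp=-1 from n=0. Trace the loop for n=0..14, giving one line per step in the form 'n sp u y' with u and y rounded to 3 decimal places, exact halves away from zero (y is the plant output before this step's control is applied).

0 -1 -3.500 0.000
1 -1 -1.438 -0.875
2 -1 -3.255 -0.534
3 -1 -2.431 -0.921
4 -1 -3.194 -0.792
5 -1 -2.864 -0.957
6 -1 -3.184 -0.907
7 -1 -3.053 -0.978
8 -1 -3.188 -0.959
9 -1 -3.135 -0.989
10 -1 -3.192 -0.982
11 -1 -3.172 -0.994
12 -1 -3.195 -0.992
13 -1 -3.187 -0.997
14 -1 -3.198 -0.996

(exact arithmetic carried between steps; '≈' marks a value shown rounded to 6 d.p. or computed from one; I and e_prev carry over from the previous line; the table rounds u and y to 3 d.p., halves away from zero)
n=0: y=0, sp=-1, e=sp−y=-1; I=-1, D=e−e_prev=-1; u=3/2·(-1)+3/2·(-1)+1/2·(-1)=-3.5; next y=1/5·0+1/4·(-3.5)=-0.875
n=1: y=-0.875, sp=-1, e=sp−y=-0.125; I=-1.125, D=e−e_prev=0.875; u=3/2·(-0.125)+3/2·(-1.125)+1/2·0.875=-1.4375; next y=1/5·(-0.875)+1/4·(-1.4375)=-0.534375
n=2: y=-0.534375, sp=-1, e=sp−y=-0.465625; I=-1.590625, D=e−e_prev=-0.340625; u=3/2·(-0.465625)+3/2·(-1.590625)+1/2·(-0.340625)≈-3.254688; next y=1/5·(-0.534375)+1/4·(-3.254688)≈-0.920547
n=3: y≈-0.920547, sp=-1, e=sp−y≈-0.079453; I≈-1.670078, D=e−e_prev≈0.386172; u=3/2·(-0.079453)+3/2·(-1.670078)+1/2·0.386172≈-2.431211; next y=1/5·(-0.920547)+1/4·(-2.431211)≈-0.791912
n=4: y≈-0.791912, sp=-1, e=sp−y≈-0.208088; I≈-1.878166, D=e−e_prev≈-0.128635; u=3/2·(-0.208088)+3/2·(-1.878166)+1/2·(-0.128635)≈-3.193698; next y=1/5·(-0.791912)+1/4·(-3.193698)≈-0.956807
n=5: y≈-0.956807, sp=-1, e=sp−y≈-0.043193; I≈-1.921359, D=e−e_prev≈0.164895; u=3/2·(-0.043193)+3/2·(-1.921359)+1/2·0.164895≈-2.864381; next y=1/5·(-0.956807)+1/4·(-2.864381)≈-0.907457
n=6: y≈-0.907457, sp=-1, e=sp−y≈-0.092543; I≈-2.013902, D=e−e_prev≈-0.049350; u=3/2·(-0.092543)+3/2·(-2.013902)+1/2·(-0.049350)≈-3.184344; next y=1/5·(-0.907457)+1/4·(-3.184344)≈-0.977577
n=7: y≈-0.977577, sp=-1, e=sp−y≈-0.022423; I≈-2.036325, D=e−e_prev≈0.070121; u=3/2·(-0.022423)+3/2·(-2.036325)+1/2·0.070121≈-3.053061; next y=1/5·(-0.977577)+1/4·(-3.053061)≈-0.958781
n=8: y≈-0.958781, sp=-1, e=sp−y≈-0.041219; I≈-2.077544, D=e−e_prev≈-0.018797; u=3/2·(-0.041219)+3/2·(-2.077544)+1/2·(-0.018797)≈-3.187544; next y=1/5·(-0.958781)+1/4·(-3.187544)≈-0.988642
n=9: y≈-0.988642, sp=-1, e=sp−y≈-0.011358; I≈-2.088902, D=e−e_prev≈0.029861; u=3/2·(-0.011358)+3/2·(-2.088902)+1/2·0.029861≈-3.135460; next y=1/5·(-0.988642)+1/4·(-3.135460)≈-0.981593
n=10: y≈-0.981593, sp=-1, e=sp−y≈-0.018407; I≈-2.107309, D=e−e_prev≈-0.007049; u=3/2·(-0.018407)+3/2·(-2.107309)+1/2·(-0.007049)≈-3.192098; next y=1/5·(-0.981593)+1/4·(-3.192098)≈-0.994343
n=11: y≈-0.994343, sp=-1, e=sp−y≈-0.005657; I≈-2.112966, D=e−e_prev≈0.012750; u=3/2·(-0.005657)+3/2·(-2.112966)+1/2·0.012750≈-3.171559; next y=1/5·(-0.994343)+1/4·(-3.171559)≈-0.991758
n=12: y≈-0.991758, sp=-1, e=sp−y≈-0.008242; I≈-2.121207, D=e−e_prev≈-0.002585; u=3/2·(-0.008242)+3/2·(-2.121207)+1/2·(-0.002585)≈-3.195466; next y=1/5·(-0.991758)+1/4·(-3.195466)≈-0.997218
n=13: y≈-0.997218, sp=-1, e=sp−y≈-0.002782; I≈-2.123989, D=e−e_prev≈0.005460; u=3/2·(-0.002782)+3/2·(-2.123989)+1/2·0.005460≈-3.187427; next y=1/5·(-0.997218)+1/4·(-3.187427)≈-0.996300
n=14: y≈-0.996300, sp=-1, e=sp−y≈-0.003700; I≈-2.127689, D=e−e_prev≈-0.000918; u=3/2·(-0.003700)+3/2·(-2.127689)+1/2·(-0.000918)≈-3.197542; next y=1/5·(-0.996300)+1/4·(-3.197542)≈-0.998646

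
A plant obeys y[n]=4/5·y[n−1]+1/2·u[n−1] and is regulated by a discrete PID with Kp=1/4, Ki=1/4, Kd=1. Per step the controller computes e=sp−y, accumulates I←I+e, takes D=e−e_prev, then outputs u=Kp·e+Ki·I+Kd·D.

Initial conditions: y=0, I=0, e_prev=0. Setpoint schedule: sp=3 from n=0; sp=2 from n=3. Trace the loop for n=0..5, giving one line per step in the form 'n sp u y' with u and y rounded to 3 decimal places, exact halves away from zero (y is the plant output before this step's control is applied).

0 3 4.500 0.000
1 3 -1.125 2.250
2 3 2.831 1.238
3 2 -0.993 2.406
4 2 2.540 1.428
5 2 0.229 2.413

(exact arithmetic carried between steps; '≈' marks a value shown rounded to 6 d.p. or computed from one; I and e_prev carry over from the previous line; the table rounds u and y to 3 d.p., halves away from zero)
n=0: y=0, sp=3, e=sp−y=3; I=3, D=e−e_prev=3; u=1/4·3+1/4·3+1·3=4.5; next y=4/5·0+1/2·4.5=2.25
n=1: y=2.25, sp=3, e=sp−y=0.75; I=3.75, D=e−e_prev=-2.25; u=1/4·0.75+1/4·3.75+1·(-2.25)=-1.125; next y=4/5·2.25+1/2·(-1.125)=1.2375
n=2: y=1.2375, sp=3, e=sp−y=1.7625; I=5.5125, D=e−e_prev=1.0125; u=1/4·1.7625+1/4·5.5125+1·1.0125=2.83125; next y=4/5·1.2375+1/2·2.83125=2.405625
n=3: y=2.405625, sp=2, e=sp−y=-0.405625; I=5.106875, D=e−e_prev=-2.168125; u=1/4·(-0.405625)+1/4·5.106875+1·(-2.168125)≈-0.992813; next y=4/5·2.405625+1/2·(-0.992813)≈1.428094
n=4: y≈1.428094, sp=2, e=sp−y≈0.571906; I≈5.678781, D=e−e_prev≈0.977531; u=1/4·0.571906+1/4·5.678781+1·0.977531≈2.540203; next y=4/5·1.428094+1/2·2.540203≈2.412577
n=5: y≈2.412577, sp=2, e=sp−y≈-0.412577; I≈5.266205, D=e−e_prev≈-0.984483; u=1/4·(-0.412577)+1/4·5.266205+1·(-0.984483)≈0.228924; next y=4/5·2.412577+1/2·0.228924≈2.044523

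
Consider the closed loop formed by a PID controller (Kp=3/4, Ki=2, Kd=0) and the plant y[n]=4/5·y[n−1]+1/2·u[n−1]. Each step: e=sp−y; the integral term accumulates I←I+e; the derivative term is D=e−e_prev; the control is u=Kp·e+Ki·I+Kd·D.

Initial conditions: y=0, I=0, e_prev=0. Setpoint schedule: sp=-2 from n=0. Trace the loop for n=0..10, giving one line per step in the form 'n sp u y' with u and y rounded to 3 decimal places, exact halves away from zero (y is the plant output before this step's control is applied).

0 -2 -5.500 0.000
1 -2 -1.938 -2.750
2 -2 0.714 -3.169
3 -2 0.327 -2.178
4 -2 -0.965 -1.579
5 -2 -1.349 -1.745
6 -2 -0.963 -2.071
7 -2 -0.636 -2.138
8 -2 -0.661 -2.029
9 -2 -0.811 -1.953
10 -2 -0.864 -1.968

(exact arithmetic carried between steps; '≈' marks a value shown rounded to 6 d.p. or computed from one; I and e_prev carry over from the previous line; the table rounds u and y to 3 d.p., halves away from zero)
n=0: y=0, sp=-2, e=sp−y=-2; I=-2, D=e−e_prev=-2; u=3/4·(-2)+2·(-2)+0·(-2)=-5.5; next y=4/5·0+1/2·(-5.5)=-2.75
n=1: y=-2.75, sp=-2, e=sp−y=0.75; I=-1.25, D=e−e_prev=2.75; u=3/4·0.75+2·(-1.25)+0·2.75=-1.9375; next y=4/5·(-2.75)+1/2·(-1.9375)=-3.16875
n=2: y=-3.16875, sp=-2, e=sp−y=1.16875; I=-0.08125, D=e−e_prev=0.41875; u=3/4·1.16875+2·(-0.08125)+0·0.41875≈0.714063; next y=4/5·(-3.16875)+1/2·0.714063≈-2.177969
n=3: y≈-2.177969, sp=-2, e=sp−y≈0.177969; I≈0.096719, D=e−e_prev≈-0.990781; u=3/4·0.177969+2·0.096719+0·(-0.990781)≈0.326914; next y=4/5·(-2.177969)+1/2·0.326914≈-1.578918
n=4: y≈-1.578918, sp=-2, e=sp−y≈-0.421082; I≈-0.324363, D=e−e_prev≈-0.599051; u=3/4·(-0.421082)+2·(-0.324363)+0·(-0.599051)≈-0.964538; next y=4/5·(-1.578918)+1/2·(-0.964538)≈-1.745403
n=5: y≈-1.745403, sp=-2, e=sp−y≈-0.254597; I≈-0.578960, D=e−e_prev≈0.166485; u=3/4·(-0.254597)+2·(-0.578960)+0·0.166485≈-1.348867; next y=4/5·(-1.745403)+1/2·(-1.348867)≈-2.070756
n=6: y≈-2.070756, sp=-2, e=sp−y≈0.070756; I≈-0.508204, D=e−e_prev≈0.325353; u=3/4·0.070756+2·(-0.508204)+0·0.325353≈-0.963340; next y=4/5·(-2.070756)+1/2·(-0.963340)≈-2.138275
n=7: y≈-2.138275, sp=-2, e=sp−y≈0.138275; I≈-0.369929, D=e−e_prev≈0.067519; u=3/4·0.138275+2·(-0.369929)+0·0.067519≈-0.636151; next y=4/5·(-2.138275)+1/2·(-0.636151)≈-2.028695
n=8: y≈-2.028695, sp=-2, e=sp−y≈0.028695; I≈-0.341233, D=e−e_prev≈-0.109580; u=3/4·0.028695+2·(-0.341233)+0·(-0.109580)≈-0.660945; next y=4/5·(-2.028695)+1/2·(-0.660945)≈-1.953429
n=9: y≈-1.953429, sp=-2, e=sp−y≈-0.046571; I≈-0.387804, D=e−e_prev≈-0.075267; u=3/4·(-0.046571)+2·(-0.387804)+0·(-0.075267)≈-0.810537; next y=4/5·(-1.953429)+1/2·(-0.810537)≈-1.968012
n=10: y≈-1.968012, sp=-2, e=sp−y≈-0.031988; I≈-0.419793, D=e−e_prev≈0.014583; u=3/4·(-0.031988)+2·(-0.419793)+0·0.014583≈-0.863577; next y=4/5·(-1.968012)+1/2·(-0.863577)≈-2.006198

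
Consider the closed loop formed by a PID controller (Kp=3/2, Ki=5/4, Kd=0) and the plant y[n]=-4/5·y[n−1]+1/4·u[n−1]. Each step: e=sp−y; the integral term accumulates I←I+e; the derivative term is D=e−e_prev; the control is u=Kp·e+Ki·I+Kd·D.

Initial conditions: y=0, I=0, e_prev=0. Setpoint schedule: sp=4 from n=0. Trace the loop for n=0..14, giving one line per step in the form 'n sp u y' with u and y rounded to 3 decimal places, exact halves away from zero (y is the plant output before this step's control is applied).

0 4 11.000 0.000
1 4 8.438 2.750
2 4 17.812 -0.091
3 4 10.231 4.525
4 4 24.941 -1.063
5 4 8.862 7.085
6 4 33.986 -3.453
7 4 2.845 11.259
8 4 47.546 -8.296
9 4 -10.835 18.523
10 4 70.149 -17.527
11 4 -37.929 31.559
12 4 109.915 -34.729
13 4 -89.150 55.262
14 4 181.611 -66.497

(exact arithmetic carried between steps; '≈' marks a value shown rounded to 6 d.p. or computed from one; I and e_prev carry over from the previous line; the table rounds u and y to 3 d.p., halves away from zero)
n=0: y=0, sp=4, e=sp−y=4; I=4, D=e−e_prev=4; u=3/2·4+5/4·4+0·4=11; next y=-4/5·0+1/4·11=2.75
n=1: y=2.75, sp=4, e=sp−y=1.25; I=5.25, D=e−e_prev=-2.75; u=3/2·1.25+5/4·5.25+0·(-2.75)=8.4375; next y=-4/5·2.75+1/4·8.4375=-0.090625
n=2: y=-0.090625, sp=4, e=sp−y=4.090625; I=9.340625, D=e−e_prev=2.840625; u=3/2·4.090625+5/4·9.340625+0·2.840625≈17.811719; next y=-4/5·(-0.090625)+1/4·17.811719≈4.525430
n=3: y≈4.525430, sp=4, e=sp−y≈-0.525430; I≈8.815195, D=e−e_prev≈-4.616055; u=3/2·(-0.525430)+5/4·8.815195+0·(-4.616055)≈10.230850; next y=-4/5·4.525430+1/4·10.230850≈-1.062631
n=4: y≈-1.062631, sp=4, e=sp−y≈5.062631; I≈13.877827, D=e−e_prev≈5.588061; u=3/2·5.062631+5/4·13.877827+0·5.588061≈24.941230; next y=-4/5·(-1.062631)+1/4·24.941230≈7.085413
n=5: y≈7.085413, sp=4, e=sp−y≈-3.085413; I≈10.792414, D=e−e_prev≈-8.148044; u=3/2·(-3.085413)+5/4·10.792414+0·(-8.148044)≈8.862398; next y=-4/5·7.085413+1/4·8.862398≈-3.452731
n=6: y≈-3.452731, sp=4, e=sp−y≈7.452731; I≈18.245145, D=e−e_prev≈10.538143; u=3/2·7.452731+5/4·18.245145+0·10.538143≈33.985526; next y=-4/5·(-3.452731)+1/4·33.985526≈11.258566
n=7: y≈11.258566, sp=4, e=sp−y≈-7.258566; I≈10.986578, D=e−e_prev≈-14.711297; u=3/2·(-7.258566)+5/4·10.986578+0·(-14.711297)≈2.845374; next y=-4/5·11.258566+1/4·2.845374≈-8.295509
n=8: y≈-8.295509, sp=4, e=sp−y≈12.295509; I≈23.282088, D=e−e_prev≈19.554075; u=3/2·12.295509+5/4·23.282088+0·19.554075≈47.545874; next y=-4/5·(-8.295509)+1/4·47.545874≈18.522876
n=9: y≈18.522876, sp=4, e=sp−y≈-14.522876; I≈8.759212, D=e−e_prev≈-26.818385; u=3/2·(-14.522876)+5/4·8.759212+0·(-26.818385)≈-10.835299; next y=-4/5·18.522876+1/4·(-10.835299)≈-17.527125
n=10: y≈-17.527125, sp=4, e=sp−y≈21.527125; I≈30.286337, D=e−e_prev≈36.050001; u=3/2·21.527125+5/4·30.286337+0·36.050001≈70.148610; next y=-4/5·(-17.527125)+1/4·70.148610≈31.558853
n=11: y≈31.558853, sp=4, e=sp−y≈-27.558853; I≈2.727485, D=e−e_prev≈-49.085978; u=3/2·(-27.558853)+5/4·2.727485+0·(-49.085978)≈-37.928923; next y=-4/5·31.558853+1/4·(-37.928923)≈-34.729313
n=12: y≈-34.729313, sp=4, e=sp−y≈38.729313; I≈41.456798, D=e−e_prev≈66.288166; u=3/2·38.729313+5/4·41.456798+0·66.288166≈109.914966; next y=-4/5·(-34.729313)+1/4·109.914966≈55.262192
n=13: y≈55.262192, sp=4, e=sp−y≈-51.262192; I≈-9.805394, D=e−e_prev≈-89.991505; u=3/2·(-51.262192)+5/4·(-9.805394)+0·(-89.991505)≈-89.150031; next y=-4/5·55.262192+1/4·(-89.150031)≈-66.497261
n=14: y≈-66.497261, sp=4, e=sp−y≈70.497261; I≈60.691867, D=e−e_prev≈121.759453; u=3/2·70.497261+5/4·60.691867+0·121.759453≈181.610726; next y=-4/5·(-66.497261)+1/4·181.610726≈98.600491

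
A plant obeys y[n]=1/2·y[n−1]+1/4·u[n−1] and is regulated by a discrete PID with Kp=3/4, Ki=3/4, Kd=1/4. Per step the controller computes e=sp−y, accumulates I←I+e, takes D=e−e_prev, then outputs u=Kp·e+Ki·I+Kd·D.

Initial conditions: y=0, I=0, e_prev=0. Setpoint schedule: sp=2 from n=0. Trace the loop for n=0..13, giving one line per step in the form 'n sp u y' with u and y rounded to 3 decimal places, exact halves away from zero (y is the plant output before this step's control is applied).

0 2 3.500 0.000
1 2 2.969 0.875
2 2 3.498 1.180
3 2 3.691 1.464
4 2 3.831 1.655
5 2 3.909 1.785
6 2 3.955 1.870
7 2 3.979 1.924
8 2 3.992 1.957
9 2 3.999 1.976
10 2 4.001 1.988
11 2 4.002 1.994
12 2 4.002 1.998
13 2 4.002 1.999

(exact arithmetic carried between steps; '≈' marks a value shown rounded to 6 d.p. or computed from one; I and e_prev carry over from the previous line; the table rounds u and y to 3 d.p., halves away from zero)
n=0: y=0, sp=2, e=sp−y=2; I=2, D=e−e_prev=2; u=3/4·2+3/4·2+1/4·2=3.5; next y=1/2·0+1/4·3.5=0.875
n=1: y=0.875, sp=2, e=sp−y=1.125; I=3.125, D=e−e_prev=-0.875; u=3/4·1.125+3/4·3.125+1/4·(-0.875)=2.96875; next y=1/2·0.875+1/4·2.96875≈1.179688
n=2: y≈1.179688, sp=2, e=sp−y≈0.820313; I≈3.945313, D=e−e_prev≈-0.304688; u=3/4·0.820313+3/4·3.945313+1/4·(-0.304688)≈3.498047; next y=1/2·1.179688+1/4·3.498047≈1.464355
n=3: y≈1.464355, sp=2, e=sp−y≈0.535645; I≈4.480957, D=e−e_prev≈-0.284668; u=3/4·0.535645+3/4·4.480957+1/4·(-0.284668)≈3.691284; next y=1/2·1.464355+1/4·3.691284≈1.654999
n=4: y≈1.654999, sp=2, e=sp−y≈0.345001; I≈4.825958, D=e−e_prev≈-0.190643; u=3/4·0.345001+3/4·4.825958+1/4·(-0.190643)≈3.830559; next y=1/2·1.654999+1/4·3.830559≈1.785139
n=5: y≈1.785139, sp=2, e=sp−y≈0.214861; I≈5.040819, D=e−e_prev≈-0.130140; u=3/4·0.214861+3/4·5.040819+1/4·(-0.130140)≈3.909225; next y=1/2·1.785139+1/4·3.909225≈1.869876
n=6: y≈1.869876, sp=2, e=sp−y≈0.130124; I≈5.170943, D=e−e_prev≈-0.084737; u=3/4·0.130124+3/4·5.170943+1/4·(-0.084737)≈3.954617; next y=1/2·1.869876+1/4·3.954617≈1.923592
n=7: y≈1.923592, sp=2, e=sp−y≈0.076408; I≈5.247351, D=e−e_prev≈-0.053716; u=3/4·0.076408+3/4·5.247351+1/4·(-0.053716)≈3.979390; next y=1/2·1.923592+1/4·3.979390≈1.956644
n=8: y≈1.956644, sp=2, e=sp−y≈0.043356; I≈5.290708, D=e−e_prev≈-0.033052; u=3/4·0.043356+3/4·5.290708+1/4·(-0.033052)≈3.992285; next y=1/2·1.956644+1/4·3.992285≈1.976393
n=9: y≈1.976393, sp=2, e=sp−y≈0.023607; I≈5.314315, D=e−e_prev≈-0.019749; u=3/4·0.023607+3/4·5.314315+1/4·(-0.019749)≈3.998504; next y=1/2·1.976393+1/4·3.998504≈1.987822
n=10: y≈1.987822, sp=2, e=sp−y≈0.012178; I≈5.326492, D=e−e_prev≈-0.011429; u=3/4·0.012178+3/4·5.326492+1/4·(-0.011429)≈4.001145; next y=1/2·1.987822+1/4·4.001145≈1.994197
n=11: y≈1.994197, sp=2, e=sp−y≈0.005803; I≈5.332295, D=e−e_prev≈-0.006375; u=3/4·0.005803+3/4·5.332295+1/4·(-0.006375)≈4.001979; next y=1/2·1.994197+1/4·4.001979≈1.997594
n=12: y≈1.997594, sp=2, e=sp−y≈0.002406; I≈5.334701, D=e−e_prev≈-0.003396; u=3/4·0.002406+3/4·5.334701+1/4·(-0.003396)≈4.001982; next y=1/2·1.997594+1/4·4.001982≈1.999292
n=13: y≈1.999292, sp=2, e=sp−y≈0.000708; I≈5.335409, D=e−e_prev≈-0.001699; u=3/4·0.000708+3/4·5.335409+1/4·(-0.001699)≈4.001663; next y=1/2·1.999292+1/4·4.001663≈2.000062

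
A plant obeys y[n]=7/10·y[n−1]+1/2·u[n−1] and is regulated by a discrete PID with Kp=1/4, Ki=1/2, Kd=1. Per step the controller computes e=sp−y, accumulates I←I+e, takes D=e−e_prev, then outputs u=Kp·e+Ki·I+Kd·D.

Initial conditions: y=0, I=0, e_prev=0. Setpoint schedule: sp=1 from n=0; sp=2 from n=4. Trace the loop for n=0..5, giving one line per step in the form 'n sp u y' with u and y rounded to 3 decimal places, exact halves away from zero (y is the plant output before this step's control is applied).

0 1 1.750 0.000
1 1 -0.281 0.875
2 1 1.362 0.472
3 1 0.279 1.011
4 2 2.849 0.847
5 2 0.213 2.018

(exact arithmetic carried between steps; '≈' marks a value shown rounded to 6 d.p. or computed from one; I and e_prev carry over from the previous line; the table rounds u and y to 3 d.p., halves away from zero)
n=0: y=0, sp=1, e=sp−y=1; I=1, D=e−e_prev=1; u=1/4·1+1/2·1+1·1=1.75; next y=7/10·0+1/2·1.75=0.875
n=1: y=0.875, sp=1, e=sp−y=0.125; I=1.125, D=e−e_prev=-0.875; u=1/4·0.125+1/2·1.125+1·(-0.875)=-0.28125; next y=7/10·0.875+1/2·(-0.28125)=0.471875
n=2: y=0.471875, sp=1, e=sp−y=0.528125; I=1.653125, D=e−e_prev=0.403125; u=1/4·0.528125+1/2·1.653125+1·0.403125≈1.361719; next y=7/10·0.471875+1/2·1.361719≈1.011172
n=3: y≈1.011172, sp=1, e=sp−y≈-0.011172; I≈1.641953, D=e−e_prev≈-0.539297; u=1/4·(-0.011172)+1/2·1.641953+1·(-0.539297)≈0.278887; next y=7/10·1.011172+1/2·0.278887≈0.847264
n=4: y≈0.847264, sp=2, e=sp−y≈1.152736; I≈2.794689, D=e−e_prev≈1.163908; u=1/4·1.152736+1/2·2.794689+1·1.163908≈2.849437; next y=7/10·0.847264+1/2·2.849437≈2.017803
n=5: y≈2.017803, sp=2, e=sp−y≈-0.017803; I≈2.776886, D=e−e_prev≈-1.170539; u=1/4·(-0.017803)+1/2·2.776886+1·(-1.170539)≈0.213453; next y=7/10·2.017803+1/2·0.213453≈1.519189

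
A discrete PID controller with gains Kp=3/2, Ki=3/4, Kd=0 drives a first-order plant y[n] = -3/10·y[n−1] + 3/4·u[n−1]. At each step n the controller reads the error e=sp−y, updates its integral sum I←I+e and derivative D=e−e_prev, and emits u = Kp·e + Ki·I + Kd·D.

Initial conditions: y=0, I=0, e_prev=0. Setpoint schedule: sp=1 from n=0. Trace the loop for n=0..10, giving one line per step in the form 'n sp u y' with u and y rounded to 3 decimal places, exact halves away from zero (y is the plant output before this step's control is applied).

0 1 2.250 0.000
1 1 -0.797 1.688
2 1 4.968 -1.104
3 1 -5.067 4.057
4 1 13.058 -5.017
5 1 -19.140 11.299
6 1 38.483 -17.744
7 1 -64.301 34.185
8 1 119.310 -58.481
9 1 -208.472 107.027
10 1 376.858 -188.462

(exact arithmetic carried between steps; '≈' marks a value shown rounded to 6 d.p. or computed from one; I and e_prev carry over from the previous line; the table rounds u and y to 3 d.p., halves away from zero)
n=0: y=0, sp=1, e=sp−y=1; I=1, D=e−e_prev=1; u=3/2·1+3/4·1+0·1=2.25; next y=-3/10·0+3/4·2.25=1.6875
n=1: y=1.6875, sp=1, e=sp−y=-0.6875; I=0.3125, D=e−e_prev=-1.6875; u=3/2·(-0.6875)+3/4·0.3125+0·(-1.6875)=-0.796875; next y=-3/10·1.6875+3/4·(-0.796875)≈-1.103906
n=2: y≈-1.103906, sp=1, e=sp−y≈2.103906; I≈2.416406, D=e−e_prev≈2.791406; u=3/2·2.103906+3/4·2.416406+0·2.791406≈4.968164; next y=-3/10·(-1.103906)+3/4·4.968164≈4.057295
n=3: y≈4.057295, sp=1, e=sp−y≈-3.057295; I≈-0.640889, D=e−e_prev≈-5.161201; u=3/2·(-3.057295)+3/4·(-0.640889)+0·(-5.161201)≈-5.066609; next y=-3/10·4.057295+3/4·(-5.066609)≈-5.017145
n=4: y≈-5.017145, sp=1, e=sp−y≈6.017145; I≈5.376256, D=e−e_prev≈9.074440; u=3/2·6.017145+3/4·5.376256+0·9.074440≈13.057910; next y=-3/10·(-5.017145)+3/4·13.057910≈11.298576
n=5: y≈11.298576, sp=1, e=sp−y≈-10.298576; I≈-4.922320, D=e−e_prev≈-16.315721; u=3/2·(-10.298576)+3/4·(-4.922320)+0·(-16.315721)≈-19.139604; next y=-3/10·11.298576+3/4·(-19.139604)≈-17.744276
n=6: y≈-17.744276, sp=1, e=sp−y≈18.744276; I≈13.821956, D=e−e_prev≈29.042852; u=3/2·18.744276+3/4·13.821956+0·29.042852≈38.482881; next y=-3/10·(-17.744276)+3/4·38.482881≈34.185443
n=7: y≈34.185443, sp=1, e=sp−y≈-33.185443; I≈-19.363487, D=e−e_prev≈-51.929719; u=3/2·(-33.185443)+3/4·(-19.363487)+0·(-51.929719)≈-64.300780; next y=-3/10·34.185443+3/4·(-64.300780)≈-58.481218
n=8: y≈-58.481218, sp=1, e=sp−y≈59.481218; I≈40.117731, D=e−e_prev≈92.666661; u=3/2·59.481218+3/4·40.117731+0·92.666661≈119.310125; next y=-3/10·(-58.481218)+3/4·119.310125≈107.026959
n=9: y≈107.026959, sp=1, e=sp−y≈-106.026959; I≈-65.909228, D=e−e_prev≈-165.508177; u=3/2·(-106.026959)+3/4·(-65.909228)+0·(-165.508177)≈-208.472360; next y=-3/10·107.026959+3/4·(-208.472360)≈-188.462358
n=10: y≈-188.462358, sp=1, e=sp−y≈189.462358; I≈123.553130, D=e−e_prev≈295.489318; u=3/2·189.462358+3/4·123.553130+0·295.489318≈376.858384; next y=-3/10·(-188.462358)+3/4·376.858384≈339.182496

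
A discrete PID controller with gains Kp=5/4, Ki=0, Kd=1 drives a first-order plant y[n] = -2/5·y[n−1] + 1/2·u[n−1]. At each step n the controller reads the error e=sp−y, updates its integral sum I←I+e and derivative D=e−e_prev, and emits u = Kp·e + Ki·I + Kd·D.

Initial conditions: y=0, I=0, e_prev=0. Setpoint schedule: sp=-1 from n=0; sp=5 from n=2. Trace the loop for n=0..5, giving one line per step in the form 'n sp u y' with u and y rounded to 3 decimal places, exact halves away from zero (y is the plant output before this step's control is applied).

(exact arithmetic carried between steps; '≈' marks a value shown rounded to 6 d.p. or computed from one; I and e_prev carry over from the previous line; the table rounds u and y to 3 d.p., halves away from zero)
n=0: y=0, sp=-1, e=sp−y=-1; I=-1, D=e−e_prev=-1; u=5/4·(-1)+0·(-1)+1·(-1)=-2.25; next y=-2/5·0+1/2·(-2.25)=-1.125
n=1: y=-1.125, sp=-1, e=sp−y=0.125; I=-0.875, D=e−e_prev=1.125; u=5/4·0.125+0·(-0.875)+1·1.125=1.28125; next y=-2/5·(-1.125)+1/2·1.28125=1.090625
n=2: y=1.090625, sp=5, e=sp−y=3.909375; I=3.034375, D=e−e_prev=3.784375; u=5/4·3.909375+0·3.034375+1·3.784375≈8.671094; next y=-2/5·1.090625+1/2·8.671094≈3.899297
n=3: y≈3.899297, sp=5, e=sp−y≈1.100703; I≈4.135078, D=e−e_prev≈-2.808672; u=5/4·1.100703+0·4.135078+1·(-2.808672)≈-1.432793; next y=-2/5·3.899297+1/2·(-1.432793)≈-2.276115
n=4: y≈-2.276115, sp=5, e=sp−y≈7.276115; I≈11.411193, D=e−e_prev≈6.175412; u=5/4·7.276115+0·11.411193+1·6.175412≈15.270556; next y=-2/5·(-2.276115)+1/2·15.270556≈8.545724
n=5: y≈8.545724, sp=5, e=sp−y≈-3.545724; I≈7.865469, D=e−e_prev≈-10.821839; u=5/4·(-3.545724)+0·7.865469+1·(-10.821839)≈-15.253995; next y=-2/5·8.545724+1/2·(-15.253995)≈-11.045287

0 -1 -2.250 0.000
1 -1 1.281 -1.125
2 5 8.671 1.091
3 5 -1.433 3.899
4 5 15.271 -2.276
5 5 -15.254 8.546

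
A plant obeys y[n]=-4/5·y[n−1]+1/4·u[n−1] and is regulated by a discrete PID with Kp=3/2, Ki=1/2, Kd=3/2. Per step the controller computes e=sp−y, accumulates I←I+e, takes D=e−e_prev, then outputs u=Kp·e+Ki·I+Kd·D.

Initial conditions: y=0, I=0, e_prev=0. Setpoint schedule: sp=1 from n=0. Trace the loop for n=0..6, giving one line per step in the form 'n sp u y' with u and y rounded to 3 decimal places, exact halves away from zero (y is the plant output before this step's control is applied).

0 1 3.500 0.000
1 1 -0.563 0.875
2 1 6.817 -0.841
3 1 -6.097 2.377
4 1 18.349 -3.426
5 1 -25.779 7.328
6 1 55.910 -12.307

(exact arithmetic carried between steps; '≈' marks a value shown rounded to 6 d.p. or computed from one; I and e_prev carry over from the previous line; the table rounds u and y to 3 d.p., halves away from zero)
n=0: y=0, sp=1, e=sp−y=1; I=1, D=e−e_prev=1; u=3/2·1+1/2·1+3/2·1=3.5; next y=-4/5·0+1/4·3.5=0.875
n=1: y=0.875, sp=1, e=sp−y=0.125; I=1.125, D=e−e_prev=-0.875; u=3/2·0.125+1/2·1.125+3/2·(-0.875)=-0.5625; next y=-4/5·0.875+1/4·(-0.5625)=-0.840625
n=2: y=-0.840625, sp=1, e=sp−y=1.840625; I=2.965625, D=e−e_prev=1.715625; u=3/2·1.840625+1/2·2.965625+3/2·1.715625≈6.817188; next y=-4/5·(-0.840625)+1/4·6.817188≈2.376797
n=3: y≈2.376797, sp=1, e=sp−y≈-1.376797; I≈1.588828, D=e−e_prev≈-3.217422; u=3/2·(-1.376797)+1/2·1.588828+3/2·(-3.217422)≈-6.096914; next y=-4/5·2.376797+1/4·(-6.096914)≈-3.425666
n=4: y≈-3.425666, sp=1, e=sp−y≈4.425666; I≈6.014494, D=e−e_prev≈5.802463; u=3/2·4.425666+1/2·6.014494+3/2·5.802463≈18.349440; next y=-4/5·(-3.425666)+1/4·18.349440≈7.327893
n=5: y≈7.327893, sp=1, e=sp−y≈-6.327893; I≈-0.313399, D=e−e_prev≈-10.753559; u=3/2·(-6.327893)+1/2·(-0.313399)+3/2·(-10.753559)≈-25.778877; next y=-4/5·7.327893+1/4·(-25.778877)≈-12.307034
n=6: y≈-12.307034, sp=1, e=sp−y≈13.307034; I≈12.993635, D=e−e_prev≈19.634927; u=3/2·13.307034+1/2·12.993635+3/2·19.634927≈55.909758; next y=-4/5·(-12.307034)+1/4·55.909758≈23.823066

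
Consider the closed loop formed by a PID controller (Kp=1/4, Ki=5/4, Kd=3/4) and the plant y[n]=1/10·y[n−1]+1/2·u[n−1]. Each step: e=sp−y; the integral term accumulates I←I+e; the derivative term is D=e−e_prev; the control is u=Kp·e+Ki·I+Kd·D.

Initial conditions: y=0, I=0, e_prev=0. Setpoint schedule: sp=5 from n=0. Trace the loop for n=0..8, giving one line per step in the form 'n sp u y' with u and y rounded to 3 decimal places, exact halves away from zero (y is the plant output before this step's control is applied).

0 5 11.250 0.000
1 5 1.094 5.625
2 5 14.691 1.109
3 5 1.887 7.457
4 5 16.554 1.689
5 5 1.164 8.446
6 5 17.717 1.427
7 5 -0.123 9.001
8 5 18.923 0.838

(exact arithmetic carried between steps; '≈' marks a value shown rounded to 6 d.p. or computed from one; I and e_prev carry over from the previous line; the table rounds u and y to 3 d.p., halves away from zero)
n=0: y=0, sp=5, e=sp−y=5; I=5, D=e−e_prev=5; u=1/4·5+5/4·5+3/4·5=11.25; next y=1/10·0+1/2·11.25=5.625
n=1: y=5.625, sp=5, e=sp−y=-0.625; I=4.375, D=e−e_prev=-5.625; u=1/4·(-0.625)+5/4·4.375+3/4·(-5.625)=1.09375; next y=1/10·5.625+1/2·1.09375=1.109375
n=2: y=1.109375, sp=5, e=sp−y=3.890625; I=8.265625, D=e−e_prev=4.515625; u=1/4·3.890625+5/4·8.265625+3/4·4.515625≈14.691406; next y=1/10·1.109375+1/2·14.691406≈7.456641
n=3: y≈7.456641, sp=5, e=sp−y≈-2.456641; I≈5.808984, D=e−e_prev≈-6.347266; u=1/4·(-2.456641)+5/4·5.808984+3/4·(-6.347266)≈1.886621; next y=1/10·7.456641+1/2·1.886621≈1.688975
n=4: y≈1.688975, sp=5, e=sp−y≈3.311025; I≈9.120010, D=e−e_prev≈5.767666; u=1/4·3.311025+5/4·9.120010+3/4·5.767666≈16.553518; next y=1/10·1.688975+1/2·16.553518≈8.445656
n=5: y≈8.445656, sp=5, e=sp−y≈-3.445656; I≈5.674353, D=e−e_prev≈-6.756682; u=1/4·(-3.445656)+5/4·5.674353+3/4·(-6.756682)≈1.164016; next y=1/10·8.445656+1/2·1.164016≈1.426574
n=6: y≈1.426574, sp=5, e=sp−y≈3.573426; I≈9.247780, D=e−e_prev≈7.019083; u=1/4·3.573426+5/4·9.247780+3/4·7.019083≈17.717393; next y=1/10·1.426574+1/2·17.717393≈9.001354
n=7: y≈9.001354, sp=5, e=sp−y≈-4.001354; I≈5.246426, D=e−e_prev≈-7.574780; u=1/4·(-4.001354)+5/4·5.246426+3/4·(-7.574780)≈-0.123392; next y=1/10·9.001354+1/2·(-0.123392)≈0.838440
n=8: y≈0.838440, sp=5, e=sp−y≈4.161560; I≈9.407986, D=e−e_prev≈8.162914; u=1/4·4.161560+5/4·9.407986+3/4·8.162914≈18.922558; next y=1/10·0.838440+1/2·18.922558≈9.545123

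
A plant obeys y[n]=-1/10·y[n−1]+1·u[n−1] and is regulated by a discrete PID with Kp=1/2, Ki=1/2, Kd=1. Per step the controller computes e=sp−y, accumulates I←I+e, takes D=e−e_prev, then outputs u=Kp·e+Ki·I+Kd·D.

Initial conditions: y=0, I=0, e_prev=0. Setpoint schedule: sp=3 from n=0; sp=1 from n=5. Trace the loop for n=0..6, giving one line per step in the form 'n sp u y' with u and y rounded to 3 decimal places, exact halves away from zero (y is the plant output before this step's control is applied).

(exact arithmetic carried between steps; '≈' marks a value shown rounded to 6 d.p. or computed from one; I and e_prev carry over from the previous line; the table rounds u and y to 3 d.p., halves away from zero)
n=0: y=0, sp=3, e=sp−y=3; I=3, D=e−e_prev=3; u=1/2·3+1/2·3+1·3=6; next y=-1/10·0+1·6=6
n=1: y=6, sp=3, e=sp−y=-3; I=0, D=e−e_prev=-6; u=1/2·(-3)+1/2·0+1·(-6)=-7.5; next y=-1/10·6+1·(-7.5)=-8.1
n=2: y=-8.1, sp=3, e=sp−y=11.1; I=11.1, D=e−e_prev=14.1; u=1/2·11.1+1/2·11.1+1·14.1=25.2; next y=-1/10·(-8.1)+1·25.2=26.01
n=3: y=26.01, sp=3, e=sp−y=-23.01; I=-11.91, D=e−e_prev=-34.11; u=1/2·(-23.01)+1/2·(-11.91)+1·(-34.11)=-51.57; next y=-1/10·26.01+1·(-51.57)=-54.171
n=4: y=-54.171, sp=3, e=sp−y=57.171; I=45.261, D=e−e_prev=80.181; u=1/2·57.171+1/2·45.261+1·80.181=131.397; next y=-1/10·(-54.171)+1·131.397=136.8141
n=5: y=136.8141, sp=1, e=sp−y=-135.8141; I=-90.5531, D=e−e_prev=-192.9851; u=1/2·(-135.8141)+1/2·(-90.5531)+1·(-192.9851)=-306.1687; next y=-1/10·136.8141+1·(-306.1687)=-319.85011
n=6: y=-319.85011, sp=1, e=sp−y=320.85011; I=230.29701, D=e−e_prev=456.66421; u=1/2·320.85011+1/2·230.29701+1·456.66421=732.23777; next y=-1/10·(-319.85011)+1·732.23777=764.222781

0 3 6.000 0.000
1 3 -7.500 6.000
2 3 25.200 -8.100
3 3 -51.570 26.010
4 3 131.397 -54.171
5 1 -306.169 136.814
6 1 732.238 -319.850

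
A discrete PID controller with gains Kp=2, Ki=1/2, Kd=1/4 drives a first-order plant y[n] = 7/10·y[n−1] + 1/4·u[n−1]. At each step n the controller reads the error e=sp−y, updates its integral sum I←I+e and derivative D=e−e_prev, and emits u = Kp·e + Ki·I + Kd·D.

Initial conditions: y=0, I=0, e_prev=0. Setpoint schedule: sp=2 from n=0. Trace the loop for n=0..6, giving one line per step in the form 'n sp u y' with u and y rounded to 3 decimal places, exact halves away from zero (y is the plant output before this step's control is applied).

0 2 5.500 0.000
1 2 2.219 1.375
2 2 2.484 1.517
3 2 2.305 1.683
4 2 2.309 1.754
5 2 2.309 1.805
6 2 2.321 1.841

(exact arithmetic carried between steps; '≈' marks a value shown rounded to 6 d.p. or computed from one; I and e_prev carry over from the previous line; the table rounds u and y to 3 d.p., halves away from zero)
n=0: y=0, sp=2, e=sp−y=2; I=2, D=e−e_prev=2; u=2·2+1/2·2+1/4·2=5.5; next y=7/10·0+1/4·5.5=1.375
n=1: y=1.375, sp=2, e=sp−y=0.625; I=2.625, D=e−e_prev=-1.375; u=2·0.625+1/2·2.625+1/4·(-1.375)=2.21875; next y=7/10·1.375+1/4·2.21875≈1.517188
n=2: y≈1.517188, sp=2, e=sp−y≈0.482813; I≈3.107813, D=e−e_prev≈-0.142188; u=2·0.482813+1/2·3.107813+1/4·(-0.142188)≈2.483984; next y=7/10·1.517188+1/4·2.483984≈1.683027
n=3: y≈1.683027, sp=2, e=sp−y≈0.316973; I≈3.424785, D=e−e_prev≈-0.165840; u=2·0.316973+1/2·3.424785+1/4·(-0.165840)≈2.304878; next y=7/10·1.683027+1/4·2.304878≈1.754339
n=4: y≈1.754339, sp=2, e=sp−y≈0.245661; I≈3.670447, D=e−e_prev≈-0.071311; u=2·0.245661+1/2·3.670447+1/4·(-0.071311)≈2.308718; next y=7/10·1.754339+1/4·2.308718≈1.805217
n=5: y≈1.805217, sp=2, e=sp−y≈0.194783; I≈3.865230, D=e−e_prev≈-0.050878; u=2·0.194783+1/2·3.865230+1/4·(-0.050878)≈2.309462; next y=7/10·1.805217+1/4·2.309462≈1.841017
n=6: y≈1.841017, sp=2, e=sp−y≈0.158983; I≈4.024213, D=e−e_prev≈-0.035801; u=2·0.158983+1/2·4.024213+1/4·(-0.035801)≈2.321122; next y=7/10·1.841017+1/4·2.321122≈1.868992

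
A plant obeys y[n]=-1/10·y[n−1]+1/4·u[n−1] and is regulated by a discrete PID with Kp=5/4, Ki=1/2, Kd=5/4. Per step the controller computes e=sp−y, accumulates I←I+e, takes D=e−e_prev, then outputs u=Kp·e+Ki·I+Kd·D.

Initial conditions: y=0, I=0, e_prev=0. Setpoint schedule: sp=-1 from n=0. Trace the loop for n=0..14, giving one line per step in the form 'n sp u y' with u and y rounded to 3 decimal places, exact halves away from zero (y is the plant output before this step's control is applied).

0 -1 -3.000 0.000
1 -1 0.000 -0.750
2 -1 -3.538 0.075
3 -1 -0.143 -0.892
4 -1 -4.242 0.053
5 -1 -0.229 -1.066
6 -1 -4.940 0.049
7 -1 -0.203 -1.240
8 -1 -5.634 0.073
9 -1 -0.062 -1.416
10 -1 -6.342 0.126
11 -1 0.195 -1.598
12 -1 -7.081 0.209
13 -1 0.572 -1.791
14 -1 -7.871 0.322

(exact arithmetic carried between steps; '≈' marks a value shown rounded to 6 d.p. or computed from one; I and e_prev carry over from the previous line; the table rounds u and y to 3 d.p., halves away from zero)
n=0: y=0, sp=-1, e=sp−y=-1; I=-1, D=e−e_prev=-1; u=5/4·(-1)+1/2·(-1)+5/4·(-1)=-3; next y=-1/10·0+1/4·(-3)=-0.75
n=1: y=-0.75, sp=-1, e=sp−y=-0.25; I=-1.25, D=e−e_prev=0.75; u=5/4·(-0.25)+1/2·(-1.25)+5/4·0.75=0; next y=-1/10·(-0.75)+1/4·0=0.075
n=2: y=0.075, sp=-1, e=sp−y=-1.075; I=-2.325, D=e−e_prev=-0.825; u=5/4·(-1.075)+1/2·(-2.325)+5/4·(-0.825)=-3.5375; next y=-1/10·0.075+1/4·(-3.5375)=-0.891875
n=3: y=-0.891875, sp=-1, e=sp−y=-0.108125; I=-2.433125, D=e−e_prev=0.966875; u=5/4·(-0.108125)+1/2·(-2.433125)+5/4·0.966875=-0.143125; next y=-1/10·(-0.891875)+1/4·(-0.143125)≈0.053406
n=4: y≈0.053406, sp=-1, e=sp−y≈-1.053406; I≈-3.486531, D=e−e_prev≈-0.945281; u=5/4·(-1.053406)+1/2·(-3.486531)+5/4·(-0.945281)≈-4.241625; next y=-1/10·0.053406+1/4·(-4.241625)≈-1.065747
n=5: y≈-1.065747, sp=-1, e=sp−y≈0.065747; I≈-3.420784, D=e−e_prev≈1.119153; u=5/4·0.065747+1/2·(-3.420784)+5/4·1.119153≈-0.229267; next y=-1/10·(-1.065747)+1/4·(-0.229267)≈0.049258
n=6: y≈0.049258, sp=-1, e=sp−y≈-1.049258; I≈-4.470042, D=e−e_prev≈-1.115005; u=5/4·(-1.049258)+1/2·(-4.470042)+5/4·(-1.115005)≈-4.940349; next y=-1/10·0.049258+1/4·(-4.940349)≈-1.240013
n=7: y≈-1.240013, sp=-1, e=sp−y≈0.240013; I≈-4.230029, D=e−e_prev≈1.289271; u=5/4·0.240013+1/2·(-4.230029)+5/4·1.289271≈-0.203409; next y=-1/10·(-1.240013)+1/4·(-0.203409)≈0.073149
n=8: y≈0.073149, sp=-1, e=sp−y≈-1.073149; I≈-5.303178, D=e−e_prev≈-1.313162; u=5/4·(-1.073149)+1/2·(-5.303178)+5/4·(-1.313162)≈-5.634478; next y=-1/10·0.073149+1/4·(-5.634478)≈-1.415934
n=9: y≈-1.415934, sp=-1, e=sp−y≈0.415934; I≈-4.887244, D=e−e_prev≈1.489083; u=5/4·0.415934+1/2·(-4.887244)+5/4·1.489083≈-0.062350; next y=-1/10·(-1.415934)+1/4·(-0.062350)≈0.126006
n=10: y≈0.126006, sp=-1, e=sp−y≈-1.126006; I≈-6.013250, D=e−e_prev≈-1.541940; u=5/4·(-1.126006)+1/2·(-6.013250)+5/4·(-1.541940)≈-6.341558; next y=-1/10·0.126006+1/4·(-6.341558)≈-1.597990
n=11: y≈-1.597990, sp=-1, e=sp−y≈0.597990; I≈-5.415260, D=e−e_prev≈1.723996; u=5/4·0.597990+1/2·(-5.415260)+5/4·1.723996≈0.194853; next y=-1/10·(-1.597990)+1/4·0.194853≈0.208512
n=12: y≈0.208512, sp=-1, e=sp−y≈-1.208512; I≈-6.623772, D=e−e_prev≈-1.806502; u=5/4·(-1.208512)+1/2·(-6.623772)+5/4·(-1.806502)≈-7.080654; next y=-1/10·0.208512+1/4·(-7.080654)≈-1.791015
n=13: y≈-1.791015, sp=-1, e=sp−y≈0.791015; I≈-5.832757, D=e−e_prev≈1.999527; u=5/4·0.791015+1/2·(-5.832757)+5/4·1.999527≈0.571799; next y=-1/10·(-1.791015)+1/4·0.571799≈0.322051
n=14: y≈0.322051, sp=-1, e=sp−y≈-1.322051; I≈-7.154808, D=e−e_prev≈-2.113066; u=5/4·(-1.322051)+1/2·(-7.154808)+5/4·(-2.113066)≈-7.871300; next y=-1/10·0.322051+1/4·(-7.871300)≈-2.000030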